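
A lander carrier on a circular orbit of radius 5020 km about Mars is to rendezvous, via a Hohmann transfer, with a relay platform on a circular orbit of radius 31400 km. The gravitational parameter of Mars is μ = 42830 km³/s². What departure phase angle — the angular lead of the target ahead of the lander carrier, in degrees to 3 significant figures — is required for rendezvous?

The Hohmann ellipse has a_t = (r₁ + r₂)/2 = 18210 km.
Transfer time t = π√(a_t³/μ) = 37302.7 s.
Target angular speed ω₂ = √(μ/r₂³) = 3.71946×10^-5 rad/s.
Angle swept by the target during transfer: ω₂·t = 1.38746 rad = 79.496°.
The lander carrier traverses 180° on the transfer ellipse, so the target must lead by 180° − 79.496° = 101°.

φ = 101°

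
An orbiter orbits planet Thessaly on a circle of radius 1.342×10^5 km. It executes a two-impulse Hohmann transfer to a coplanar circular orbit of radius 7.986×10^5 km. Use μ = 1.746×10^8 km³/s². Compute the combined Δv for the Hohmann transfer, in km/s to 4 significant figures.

Δv = 17.98 km/s

Semi-major axis of the transfer orbit: a_t = (1.342×10^5 + 7.986×10^5)/2 = 4.664×10^5 km.
At r₁ the circular-orbit speed is v₁ = √(μ/r₁) = 36.070 km/s.
Transfer-orbit speed at r₁ (vis-viva equation): v_p = √[μ(2/r₁ − 1/a_t)] = 47.199 km/s.
First burn Δv₁ = |v_p − v₁| = 11.129 km/s.
Circular speed at r₂: v₂ = √(μ/r₂) = 14.7862 km/s.
Transfer-orbit speed at r₂: v_a = √[μ(2/r₂ − 1/a_t)] = 7.93148 km/s.
Second burn Δv₂ = |v₂ − v_a| = 6.8547 km/s.
Δv = Δv₁ + Δv₂ = 11.129 + 6.8547 = 17.98 km/s.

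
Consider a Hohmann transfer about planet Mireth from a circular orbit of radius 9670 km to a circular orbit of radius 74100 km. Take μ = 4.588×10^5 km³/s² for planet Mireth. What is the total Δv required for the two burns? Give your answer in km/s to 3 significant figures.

Transfer-ellipse semi-major axis a_t = (r₁ + r₂)/2 = (9670 + 74100)/2 = 41885 km.
At r₁ the circular-orbit speed is v₁ = √(μ/r₁) = 6.88808 km/s.
On the transfer ellipse at r₁, vis-viva gives v_p = √[μ(2/r₁ − 1/a_t)] = 9.16175 km/s.
First burn Δv₁ = |v_p − v₁| = 2.2737 km/s.
Circular speed at r₂: v₂ = √(μ/r₂) = 2.4883 km/s.
Transfer-orbit speed at r₂: v_a = √[μ(2/r₂ − 1/a_t)] = 1.1956 km/s.
Second burn Δv₂ = |v₂ − v_a| = 1.2927 km/s.
Δv = Δv₁ + Δv₂ = 2.2737 + 1.2927 = 3.566 km/s.

Δv = 3.57 km/s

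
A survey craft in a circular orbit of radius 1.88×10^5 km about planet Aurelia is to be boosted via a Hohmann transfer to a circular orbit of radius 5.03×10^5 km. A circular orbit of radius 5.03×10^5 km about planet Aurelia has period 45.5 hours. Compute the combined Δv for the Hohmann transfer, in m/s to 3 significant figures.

Δv = 11600 m/s

From Kepler's third law T² = 4π²r³/μ at r = 5.03×10^5 km, T = 45.5 hours = 45.5 × 3600 s = 1.638×10^5 s: μ = 4π²r³/T² = 1.87256×10^8 km³/s².
The Hohmann ellipse has a_t = (r₁ + r₂)/2 = 3.455×10^5 km.
Circular speed at r₁: v₁ = √(μ/r₁) = √(1.87256×10^8/1.880×10^5) = 31.56 km/s.
Transfer-orbit speed at r₁ (v² = μ(2/r − 1/a)): v_p = √[μ(2/r₁ − 1/a_t)] = 38.08 km/s.
First burn Δv₁ = |v_p − v₁| = 6.520 km/s.
Circular speed at r₂: v₂ = √(μ/r₂) = 19.295 km/s.
Transfer-orbit speed at r₂: v_a = √[μ(2/r₂ − 1/a_t)] = 14.233 km/s.
Second burn Δv₂ = |v₂ − v_a| = 5.062 km/s.
Δv = Δv₁ + Δv₂ = 6.520 + 5.062 = 11.58 km/s.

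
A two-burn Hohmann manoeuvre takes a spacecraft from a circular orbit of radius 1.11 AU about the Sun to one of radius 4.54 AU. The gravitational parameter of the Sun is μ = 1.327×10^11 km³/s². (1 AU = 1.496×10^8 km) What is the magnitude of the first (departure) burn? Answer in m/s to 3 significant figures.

In km: r₁ = 1.11 × 1.496×10^8 = 1.66056×10^8 km; r₂ = 4.54 × 1.496×10^8 = 6.79184×10^8 km.
The Hohmann ellipse has a_t = (r₁ + r₂)/2 = 4.2262×10^8 km.
Circular speed at r = 1.66056×10^8 km: v_c = √(μ/r) = 28.269 km/s.
Transfer-orbit speed at the same r (vis-viva, a = a_t): v_t = √[μ(2/r − 1/a_t)] = 35.837 km/s.
Δv₁ = |v_t − v_c| = |35.837 − 28.269| = 7.568 km/s.

Δv₁ = 7570 m/s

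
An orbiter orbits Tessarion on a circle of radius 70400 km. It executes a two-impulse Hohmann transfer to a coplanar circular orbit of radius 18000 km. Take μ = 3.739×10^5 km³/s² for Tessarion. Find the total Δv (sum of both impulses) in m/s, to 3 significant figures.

Δv = 2030 m/s

Semi-major axis of the transfer orbit: a_t = (70400 + 18000)/2 = 44200 km.
At r₁ the circular-orbit speed is v₁ = √(μ/r₁) = 2.3046 km/s.
On the transfer ellipse at r₁, v² = μ(2/r − 1/a) gives v_a = √[μ(2/r₁ − 1/a_t)] = 1.4707 km/s.
First burn Δv₁ = |v_a − v₁| = 0.8339 km/s.
At r₂, v₂ = √(μ/r₂) = 4.558 km/s.
Transfer-orbit speed at r₂: v_p = √[μ(2/r₂ − 1/a_t)] = 5.752 km/s.
Second burn Δv₂ = |v₂ − v_p| = 1.194 km/s.
Total Δv = Δv₁ + Δv₂ = 2.028 km/s.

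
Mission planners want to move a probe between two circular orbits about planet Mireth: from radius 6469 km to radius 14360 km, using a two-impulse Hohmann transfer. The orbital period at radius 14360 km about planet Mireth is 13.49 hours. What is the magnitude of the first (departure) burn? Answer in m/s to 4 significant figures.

From Kepler's third law T² = 4π²r³/μ at r = 14360 km, T = 13.49 hours = 13.49 × 3600 s = 48564 s: μ = 4π²r³/T² = 49567.2 km³/s².
Transfer-ellipse semi-major axis a_t = (r₁ + r₂)/2 = (6469 + 14360)/2 = 10414.5 km.
Circular speed at r = 6469 km: v_c = √(μ/r) = 2.7681 km/s.
Vis-viva on the transfer ellipse at r = 6469 km gives v_t = √[μ(2/r − 1/a_t)] = 3.2504 km/s.
Δv₁ = |v_t − v_c| = |3.2504 − 2.7681| = 0.4823 km/s.

Δv₁ = 482.3 m/s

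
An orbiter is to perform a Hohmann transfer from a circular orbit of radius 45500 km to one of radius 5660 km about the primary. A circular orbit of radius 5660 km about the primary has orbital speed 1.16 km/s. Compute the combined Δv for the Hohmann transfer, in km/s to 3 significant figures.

Δv = 0.604 km/s

From the circular-orbit relation v² = μ/r at r = 5660 km: μ = v²r = (1.16)² × 5660 = 7616.10 km³/s².
The Hohmann ellipse has a_t = (r₁ + r₂)/2 = 25580 km.
At r₁ the circular-orbit speed is v₁ = √(μ/r₁) = 0.40913 km/s.
On the transfer ellipse at r₁, vis-viva gives v_a = √[μ(2/r₁ − 1/a_t)] = 0.19245 km/s.
First burn Δv₁ = |v_a − v₁| = 0.2167 km/s.
Circular speed at r₂: v₂ = √(μ/r₂) = 1.1600 km/s.
Transfer-orbit speed at r₂: v_p = √[μ(2/r₂ − 1/a_t)] = 1.5471 km/s.
Second burn Δv₂ = |v₂ − v_p| = 0.3871 km/s.
Total Δv = Δv₁ + Δv₂ = 0.6038 km/s.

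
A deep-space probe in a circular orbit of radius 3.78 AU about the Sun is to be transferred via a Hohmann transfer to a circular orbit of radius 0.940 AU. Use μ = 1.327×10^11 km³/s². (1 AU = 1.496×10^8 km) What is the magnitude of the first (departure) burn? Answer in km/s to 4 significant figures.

Δv₁ = 5.651 km/s

In km: r₁ = 3.78 × 1.496×10^8 = 5.65488×10^8 km; r₂ = 0.940 × 1.496×10^8 = 1.40624×10^8 km.
Semi-major axis of the transfer orbit: a_t = (5.65488×10^8 + 1.40624×10^8)/2 = 3.53056×10^8 km.
Circular speed at r = 5.65488×10^8 km: v_c = √(μ/r) = 15.319 km/s.
Vis-viva on the transfer ellipse at r = 5.65488×10^8 km gives v_t = √[μ(2/r − 1/a_t)] = 9.6679 km/s.
Δv₁ = |v_t − v_c| = |9.6679 − 15.319| = 5.651 km/s.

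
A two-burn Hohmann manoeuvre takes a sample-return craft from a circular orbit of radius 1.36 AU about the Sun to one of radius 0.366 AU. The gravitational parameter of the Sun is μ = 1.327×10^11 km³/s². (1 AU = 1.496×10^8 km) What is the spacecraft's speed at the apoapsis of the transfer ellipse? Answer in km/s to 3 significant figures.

In km: r₁ = 1.36 × 1.496×10^8 = 2.03456×10^8 km; r₂ = 0.366 × 1.496×10^8 = 5.47536×10^7 km.
Transfer-ellipse semi-major axis a_t = (r₁ + r₂)/2 = (2.03456×10^8 + 5.47536×10^7)/2 = 1.291048×10^8 km.
At apoapsis, r = 2.03456×10^8 km.
Applying v² = μ(2/r − 1/a_t): v = 16.63 km/s.

v = 16.6 km/s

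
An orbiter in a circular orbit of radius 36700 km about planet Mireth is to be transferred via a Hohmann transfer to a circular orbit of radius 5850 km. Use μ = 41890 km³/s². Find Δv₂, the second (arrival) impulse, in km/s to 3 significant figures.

Semi-major axis of the transfer orbit: a_t = (36700 + 5850)/2 = 21275 km.
Circular speed at r = 5850 km: v_c = √(μ/r) = 2.6759 km/s.
Transfer-orbit speed at the same r (vis-viva, a = a_t): v_t = √[μ(2/r − 1/a_t)] = 3.5146 km/s.
Δv₂ = |v_t − v_c| = |3.5146 − 2.6759| = 0.8387 km/s.

Δv₂ = 0.839 km/s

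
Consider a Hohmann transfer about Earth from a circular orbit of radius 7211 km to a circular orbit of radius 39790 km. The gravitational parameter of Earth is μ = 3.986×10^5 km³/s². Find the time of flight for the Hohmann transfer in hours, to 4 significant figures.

The Hohmann ellipse has a_t = (r₁ + r₂)/2 = 23500.5 km.
Transfer time t = π√(a_t³/μ) = π√((23500.5)³ / 3.986×10^5) = 17927 s.
Converting: 17927 s ÷ 3600 s/hour = 4.980 hours.

t = 4.980 hours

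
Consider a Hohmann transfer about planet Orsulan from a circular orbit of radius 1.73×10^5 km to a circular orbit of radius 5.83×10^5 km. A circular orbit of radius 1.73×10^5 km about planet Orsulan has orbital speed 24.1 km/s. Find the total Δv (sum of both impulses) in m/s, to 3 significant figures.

Δv = 10100 m/s

From the circular-orbit relation v² = μ/r at r = 1.73×10^5 km: μ = v²r = (24.1)² × 1.73×10^5 = 1.00480×10^8 km³/s².
Semi-major axis of the transfer orbit: a_t = (1.730×10^5 + 5.830×10^5)/2 = 3.780×10^5 km.
Circular speed at r₁: v₁ = √(μ/r₁) = √(1.00480×10^8/1.730×10^5) = 24.10 km/s.
On the transfer ellipse at r₁, vis-viva gives v_p = √[μ(2/r₁ − 1/a_t)] = 29.93 km/s.
First burn Δv₁ = |v_p − v₁| = 5.830 km/s.
Circular speed at r₂: v₂ = √(μ/r₂) = 13.128 km/s.
Transfer-orbit speed at r₂: v_a = √[μ(2/r₂ − 1/a_t)] = 8.8814 km/s.
Second burn Δv₂ = |v₂ − v_a| = 4.247 km/s.
Total Δv = Δv₁ + Δv₂ = 10.08 km/s.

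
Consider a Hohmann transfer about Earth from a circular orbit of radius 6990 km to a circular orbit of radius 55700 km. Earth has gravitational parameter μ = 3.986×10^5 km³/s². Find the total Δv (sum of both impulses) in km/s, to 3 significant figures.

Δv = 3.93 km/s

Transfer-ellipse semi-major axis a_t = (r₁ + r₂)/2 = (6990 + 55700)/2 = 31345 km.
At r₁ the circular-orbit speed is v₁ = √(μ/r₁) = 7.5514 km/s.
On the transfer ellipse at r₁, vis-viva equation gives v_p = √[μ(2/r₁ − 1/a_t)] = 10.066 km/s.
First burn Δv₁ = |v_p − v₁| = 2.515 km/s.
Circular speed at r₂: v₂ = √(μ/r₂) = 2.675 km/s.
Transfer-orbit speed at r₂: v_a = √[μ(2/r₂ − 1/a_t)] = 1.263 km/s.
Second burn Δv₂ = |v₂ − v_a| = 1.412 km/s.
Total Δv = Δv₁ + Δv₂ = 3.927 km/s.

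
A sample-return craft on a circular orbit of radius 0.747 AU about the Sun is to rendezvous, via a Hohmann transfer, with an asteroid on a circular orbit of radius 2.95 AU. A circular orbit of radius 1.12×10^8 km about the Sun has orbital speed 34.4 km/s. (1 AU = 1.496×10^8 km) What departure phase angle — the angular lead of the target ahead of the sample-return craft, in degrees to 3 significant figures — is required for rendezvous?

φ = 90.7°

From the circular-orbit relation v² = μ/r at r = 1.12×10^8 km: μ = v²r = (34.4)² × 1.12×10^8 = 1.32536×10^11 km³/s².
In km: r₁ = 0.747 × 1.496×10^8 = 1.117512×10^8 km; r₂ = 2.95 × 1.496×10^8 = 4.4132×10^8 km.
Transfer-ellipse semi-major axis a_t = (r₁ + r₂)/2 = (1.117512×10^8 + 4.4132×10^8)/2 = 2.765356×10^8 km.
The half-period of the transfer ellipse is t = π√(a_t³/μ) = 3.9683×10^7 s.
Target angular speed ω₂ = √(μ/r₂³) = 3.9268×10^-8 rad/s.
Angle swept by the target during transfer: ω₂·t = 1.5583 rad = 89.28°.
Arrival is 180° from departure on the ellipse, so φ = 180° − 89.28° = 90.7°.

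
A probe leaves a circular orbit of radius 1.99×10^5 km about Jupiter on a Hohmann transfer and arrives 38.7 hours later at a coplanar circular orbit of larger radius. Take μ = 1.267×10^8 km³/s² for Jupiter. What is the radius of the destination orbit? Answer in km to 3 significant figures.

Transfer time t = 38.7 hours = 1.3932×10^5 s, and t = π√(a_t³/μ).
So a_t = (μ t²/π²)^(1/3) = (1.267×10^8 × (1.3932×10^5)² / π²)^(1/3) = 6.2927×10^5 km.
Since a_t = (r₁ + r₂)/2, r₂ = 2a_t − r₁ = 2×6.2927×10^5 − 1.990×10^5 = 1.05954×10^6 km.

r₂ = 1.06×10^6 km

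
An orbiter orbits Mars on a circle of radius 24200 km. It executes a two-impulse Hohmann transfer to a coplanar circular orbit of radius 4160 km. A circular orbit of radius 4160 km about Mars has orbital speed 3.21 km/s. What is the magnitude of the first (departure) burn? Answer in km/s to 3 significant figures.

Δv₁ = 0.610 km/s

From the circular-orbit relation v² = μ/r at r = 4160 km: μ = v²r = (3.21)² × 4160 = 42865.1 km³/s².
Semi-major axis of the transfer orbit: a_t = (24200 + 4160)/2 = 14180 km.
On the circular orbit at r = 24200 km, v_c = √(μ/r) = 1.3309 km/s.
Vis-viva on the transfer ellipse at r = 24200 km gives v_t = √[μ(2/r − 1/a_t)] = 0.72086 km/s.
Δv₁ = |v_t − v_c| = |0.72086 − 1.3309| = 0.6100 km/s.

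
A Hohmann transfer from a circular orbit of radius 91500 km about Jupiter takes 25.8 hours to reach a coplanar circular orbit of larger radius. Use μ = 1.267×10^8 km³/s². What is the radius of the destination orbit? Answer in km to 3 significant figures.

r₂ = 8.69×10^5 km

Transfer time t = 25.8 hours = 92880 s, and t = π√(a_t³/μ).
So a_t = (μ t²/π²)^(1/3) = (1.267×10^8 × (92880)² / π²)^(1/3) = 4.8022×10^5 km.
Since a_t = (r₁ + r₂)/2, r₂ = 2a_t − r₁ = 2×4.8022×10^5 − 91500 = 8.6894×10^5 km.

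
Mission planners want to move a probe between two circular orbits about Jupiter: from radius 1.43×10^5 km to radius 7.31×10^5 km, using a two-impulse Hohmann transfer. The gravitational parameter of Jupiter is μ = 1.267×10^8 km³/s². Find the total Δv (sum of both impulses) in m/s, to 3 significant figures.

Semi-major axis of the transfer orbit: a_t = (1.430×10^5 + 7.310×10^5)/2 = 4.370×10^5 km.
At r₁ the circular-orbit speed is v₁ = √(μ/r₁) = 29.766 km/s.
On the transfer ellipse at r₁, vis-viva equation gives v_p = √[μ(2/r₁ − 1/a_t)] = 38.498 km/s.
First burn Δv₁ = |v_p − v₁| = 8.732 km/s.
Circular speed at r₂: v₂ = √(μ/r₂) = 13.165 km/s.
Transfer-orbit speed at r₂: v_a = √[μ(2/r₂ − 1/a_t)] = 7.5311 km/s.
Second burn Δv₂ = |v₂ − v_a| = 5.634 km/s.
Total Δv = Δv₁ + Δv₂ = 14.37 km/s.

Δv = 14400 m/s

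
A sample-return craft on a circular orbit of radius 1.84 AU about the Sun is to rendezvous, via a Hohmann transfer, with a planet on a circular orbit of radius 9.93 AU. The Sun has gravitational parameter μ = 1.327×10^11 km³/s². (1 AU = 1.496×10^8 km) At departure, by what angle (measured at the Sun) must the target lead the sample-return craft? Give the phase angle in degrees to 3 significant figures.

In km: r₁ = 1.84 × 1.496×10^8 = 2.75264×10^8 km; r₂ = 9.93 × 1.496×10^8 = 1.485528×10^9 km.
Semi-major axis of the transfer orbit: a_t = (2.75264×10^8 + 1.485528×10^9)/2 = 8.80396×10^8 km.
The half-period of the transfer ellipse is t = π√(a_t³/μ) = 2.2528×10^8 s.
Target angular speed ω₂ = √(μ/r₂³) = 6.3623×10^-9 rad/s.
Angle swept by the target during transfer: ω₂·t = 1.4333 rad = 82.12°.
The sample-return craft traverses 180° on the transfer ellipse, so the target must lead by 180° − 82.12° = 97.9°.

φ = 97.9°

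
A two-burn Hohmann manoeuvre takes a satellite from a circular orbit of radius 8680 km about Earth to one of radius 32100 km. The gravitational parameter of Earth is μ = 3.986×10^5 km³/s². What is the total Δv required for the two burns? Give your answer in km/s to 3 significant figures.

Transfer-ellipse semi-major axis a_t = (r₁ + r₂)/2 = (8680 + 32100)/2 = 20390 km.
Circular speed at r₁: v₁ = √(μ/r₁) = √(3.986×10^5/8680) = 6.777 km/s.
On the transfer ellipse at r₁, v² = μ(2/r − 1/a) gives v_p = √[μ(2/r₁ − 1/a_t)] = 8.503 km/s.
First burn Δv₁ = |v_p − v₁| = 1.726 km/s.
At r₂, v₂ = √(μ/r₂) = 3.524 km/s.
Transfer-orbit speed at r₂: v_a = √[μ(2/r₂ − 1/a_t)] = 2.299 km/s.
Second burn Δv₂ = |v₂ − v_a| = 1.225 km/s.
Δv = Δv₁ + Δv₂ = 1.726 + 1.225 = 2.951 km/s.

Δv = 2.95 km/s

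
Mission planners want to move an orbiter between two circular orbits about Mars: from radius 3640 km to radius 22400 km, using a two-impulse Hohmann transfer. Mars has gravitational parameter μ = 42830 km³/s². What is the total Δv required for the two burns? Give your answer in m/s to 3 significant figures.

The Hohmann ellipse has a_t = (r₁ + r₂)/2 = 13020 km.
Circular speed at r₁: v₁ = √(μ/r₁) = √(42830/3640) = 3.430 km/s.
Transfer-orbit speed at r₁ (vis-viva): v_p = √[μ(2/r₁ − 1/a_t)] = 4.499 km/s.
First burn Δv₁ = |v_p − v₁| = 1.069 km/s.
At r₂, v₂ = √(μ/r₂) = 1.38277 km/s.
Transfer-orbit speed at r₂: v_a = √[μ(2/r₂ − 1/a_t)] = 0.731131 km/s.
Second burn Δv₂ = |v₂ − v_a| = 0.6516 km/s.
Total Δv = Δv₁ + Δv₂ = 1.721 km/s.

Δv = 1720 m/s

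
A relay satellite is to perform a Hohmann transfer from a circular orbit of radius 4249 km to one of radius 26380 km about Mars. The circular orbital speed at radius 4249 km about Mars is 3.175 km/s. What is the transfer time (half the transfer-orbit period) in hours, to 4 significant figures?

From the circular-orbit relation v² = μ/r at r = 4249 km: μ = v²r = (3.175)² × 4249 = 42832.6 km³/s².
Transfer-ellipse semi-major axis a_t = (r₁ + r₂)/2 = (4249 + 26380)/2 = 15314.5 km.
By Kepler's third law the transfer-orbit period is T = 2π√(a_t³/μ), so t = T/2 = 28768 s.
Converting: 28768 s ÷ 3600 s/hour = 7.991 hours.

t = 7.991 hours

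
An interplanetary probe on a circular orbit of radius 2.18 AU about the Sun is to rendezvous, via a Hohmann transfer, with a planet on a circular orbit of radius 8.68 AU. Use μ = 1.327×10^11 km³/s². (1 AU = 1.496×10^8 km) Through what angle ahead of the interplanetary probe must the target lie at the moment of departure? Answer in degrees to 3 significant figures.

φ = 90.9°

In km: r₁ = 2.18 × 1.496×10^8 = 3.26128×10^8 km; r₂ = 8.68 × 1.496×10^8 = 1.298528×10^9 km.
Transfer-ellipse semi-major axis a_t = (r₁ + r₂)/2 = (3.26128×10^8 + 1.298528×10^9)/2 = 8.12328×10^8 km.
Transfer time t = π√(a_t³/μ) = 1.9967×10^8 s.
Target angular speed ω₂ = √(μ/r₂³) = 7.7850×10^-9 rad/s.
Angle swept by the target during transfer: ω₂·t = 1.5544 rad = 89.06°.
Arrival is 180° from departure on the ellipse, so φ = 180° − 89.06° = 90.9°.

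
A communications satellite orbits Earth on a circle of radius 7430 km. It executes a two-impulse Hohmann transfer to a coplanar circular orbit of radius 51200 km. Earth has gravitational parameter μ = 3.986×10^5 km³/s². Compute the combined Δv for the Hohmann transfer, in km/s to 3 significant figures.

The Hohmann ellipse has a_t = (r₁ + r₂)/2 = 29315 km.
Circular speed at r₁: v₁ = √(μ/r₁) = √(3.986×10^5/7430) = 7.32444 km/s.
Transfer-orbit speed at r₁ (vis-viva): v_p = √[μ(2/r₁ − 1/a_t)] = 9.67975 km/s.
First burn Δv₁ = |v_p − v₁| = 2.3553 km/s.
Circular speed at r₂: v₂ = √(μ/r₂) = 2.7902 km/s.
Transfer-orbit speed at r₂: v_a = √[μ(2/r₂ − 1/a_t)] = 1.4047 km/s.
Second burn Δv₂ = |v₂ − v_a| = 1.3855 km/s.
Total Δv = Δv₁ + Δv₂ = 3.741 km/s.

Δv = 3.74 km/s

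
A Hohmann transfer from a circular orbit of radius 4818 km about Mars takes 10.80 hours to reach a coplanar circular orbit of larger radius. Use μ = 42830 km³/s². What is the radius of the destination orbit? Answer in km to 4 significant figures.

Transfer time t = 10.80 hours = 38880 s, and t = π√(a_t³/μ).
So a_t = (μ t²/π²)^(1/3) = (42830 × (38880)² / π²)^(1/3) = 18720 km.
Since a_t = (r₁ + r₂)/2, r₂ = 2a_t − r₁ = 2×18720 − 4818 = 32622 km.

r₂ = 32620 km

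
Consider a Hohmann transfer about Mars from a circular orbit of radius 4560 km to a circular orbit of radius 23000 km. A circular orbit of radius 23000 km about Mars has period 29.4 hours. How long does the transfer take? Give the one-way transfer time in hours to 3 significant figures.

From Kepler's third law T² = 4π²r³/μ at r = 23000 km, T = 29.4 hours = 29.4 × 3600 s = 1.0584×10^5 s: μ = 4π²r³/T² = 42878.9 km³/s².
Transfer-ellipse semi-major axis a_t = (r₁ + r₂)/2 = (4560 + 23000)/2 = 13780 km.
By Kepler's third law the transfer-orbit period is T = 2π√(a_t³/μ), so t = T/2 = 24540 s.
Converting: 24540 s ÷ 3600 s/hour = 6.82 hours.

t = 6.82 hours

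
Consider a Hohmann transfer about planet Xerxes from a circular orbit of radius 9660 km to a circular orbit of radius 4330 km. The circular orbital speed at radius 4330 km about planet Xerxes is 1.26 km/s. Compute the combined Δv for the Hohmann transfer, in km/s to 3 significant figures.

From the circular-orbit relation v² = μ/r at r = 4330 km: μ = v²r = (1.26)² × 4330 = 6874.31 km³/s².
Semi-major axis of the transfer orbit: a_t = (9660 + 4330)/2 = 6995 km.
Circular speed at r₁: v₁ = √(μ/r₁) = √(6874.31/9660) = 0.8436 km/s.
Transfer-orbit speed at r₁ (vis-viva): v_a = √[μ(2/r₁ − 1/a_t)] = 0.6637 km/s.
First burn Δv₁ = |v_a − v₁| = 0.1799 km/s.
At r₂, v₂ = √(μ/r₂) = 1.2600 km/s.
Transfer-orbit speed at r₂: v_p = √[μ(2/r₂ − 1/a_t)] = 1.4807 km/s.
Second burn Δv₂ = |v₂ − v_p| = 0.2207 km/s.
Δv = Δv₁ + Δv₂ = 0.1799 + 0.2207 = 0.4006 km/s.

Δv = 0.401 km/s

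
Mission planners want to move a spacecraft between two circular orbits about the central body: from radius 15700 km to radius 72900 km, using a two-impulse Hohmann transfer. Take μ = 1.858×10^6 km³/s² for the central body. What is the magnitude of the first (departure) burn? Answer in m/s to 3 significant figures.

The Hohmann ellipse has a_t = (r₁ + r₂)/2 = 44300 km.
On the circular orbit at r = 15700 km, v_c = √(μ/r) = 10.8786 km/s.
Transfer-orbit speed at the same r (vis-viva, a = a_t): v_t = √[μ(2/r − 1/a_t)] = 13.9552 km/s.
Δv₁ = |v_t − v_c| = |13.9552 − 10.8786| = 3.077 km/s.

Δv₁ = 3080 m/s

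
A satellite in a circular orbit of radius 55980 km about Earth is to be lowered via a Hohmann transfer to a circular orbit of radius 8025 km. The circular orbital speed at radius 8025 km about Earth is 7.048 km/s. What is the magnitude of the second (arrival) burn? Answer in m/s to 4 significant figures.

From the circular-orbit relation v² = μ/r at r = 8025 km: μ = v²r = (7.048)² × 8025 = 3.98636×10^5 km³/s².
The Hohmann ellipse has a_t = (r₁ + r₂)/2 = 32002.5 km.
Circular speed at r = 8025 km: v_c = √(μ/r) = 7.048 km/s.
Transfer-orbit speed at the same r (vis-viva, a = a_t): v_t = √[μ(2/r − 1/a_t)] = 9.322 km/s.
Δv₂ = |v_t − v_c| = |9.322 − 7.048| = 2.274 km/s.

Δv₂ = 2274 m/s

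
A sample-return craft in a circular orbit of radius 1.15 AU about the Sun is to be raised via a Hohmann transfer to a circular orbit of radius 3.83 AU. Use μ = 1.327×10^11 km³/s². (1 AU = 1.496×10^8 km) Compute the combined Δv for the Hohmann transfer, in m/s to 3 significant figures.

In km: r₁ = 1.15 × 1.496×10^8 = 1.7204×10^8 km; r₂ = 3.83 × 1.496×10^8 = 5.72968×10^8 km.
Semi-major axis of the transfer orbit: a_t = (1.7204×10^8 + 5.72968×10^8)/2 = 3.72504×10^8 km.
At r₁ the circular-orbit speed is v₁ = √(μ/r₁) = 27.773 km/s.
Transfer-orbit speed at r₁ (vis-viva): v_p = √[μ(2/r₁ − 1/a_t)] = 34.445 km/s.
First burn Δv₁ = |v_p − v₁| = 6.672 km/s.
Circular speed at r₂: v₂ = √(μ/r₂) = 15.218 km/s.
Transfer-orbit speed at r₂: v_a = √[μ(2/r₂ − 1/a_t)] = 10.342 km/s.
Second burn Δv₂ = |v₂ − v_a| = 4.876 km/s.
Δv = Δv₁ + Δv₂ = 6.672 + 4.876 = 11.55 km/s.

Δv = 11500 m/s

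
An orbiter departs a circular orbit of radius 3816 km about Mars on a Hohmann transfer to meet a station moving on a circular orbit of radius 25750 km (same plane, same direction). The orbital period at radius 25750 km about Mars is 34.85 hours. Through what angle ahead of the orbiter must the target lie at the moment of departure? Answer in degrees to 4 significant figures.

From Kepler's third law T² = 4π²r³/μ at r = 25750 km, T = 34.85 hours = 34.85 × 3600 s = 1.2546×10^5 s: μ = 4π²r³/T² = 42823.4 km³/s².
The Hohmann ellipse has a_t = (r₁ + r₂)/2 = 14783 km.
The half-period of the transfer ellipse is t = π√(a_t³/μ) = 27287 s.
Target angular speed ω₂ = √(μ/r₂³) = 5.0081×10^-5 rad/s.
Angle swept by the target during transfer: ω₂·t = 1.3666 rad = 78.30°.
The orbiter traverses 180° on the transfer ellipse, so the target must lead by 180° − 78.30° = 101.7°.

φ = 101.7°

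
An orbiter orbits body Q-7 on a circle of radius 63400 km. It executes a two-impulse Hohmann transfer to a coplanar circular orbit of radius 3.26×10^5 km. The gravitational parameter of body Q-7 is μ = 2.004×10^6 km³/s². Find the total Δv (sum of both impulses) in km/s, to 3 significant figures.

The Hohmann ellipse has a_t = (r₁ + r₂)/2 = 1.947×10^5 km.
Circular speed at r₁: v₁ = √(μ/r₁) = √(2.004×10^6/63400) = 5.6222 km/s.
On the transfer ellipse at r₁, vis-viva gives v_p = √[μ(2/r₁ − 1/a_t)] = 7.2750 km/s.
First burn Δv₁ = |v_p − v₁| = 1.6528 km/s.
Circular speed at r₂: v₂ = √(μ/r₂) = 2.47936 km/s.
Transfer-orbit speed at r₂: v_a = √[μ(2/r₂ − 1/a_t)] = 1.41482 km/s.
Second burn Δv₂ = |v₂ − v_a| = 1.0645 km/s.
Δv = Δv₁ + Δv₂ = 1.6528 + 1.0645 = 2.717 km/s.

Δv = 2.72 km/s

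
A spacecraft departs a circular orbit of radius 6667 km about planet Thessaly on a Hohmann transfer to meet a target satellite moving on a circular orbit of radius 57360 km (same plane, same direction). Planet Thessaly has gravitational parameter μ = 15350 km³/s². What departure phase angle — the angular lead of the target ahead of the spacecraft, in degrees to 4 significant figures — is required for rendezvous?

The Hohmann ellipse has a_t = (r₁ + r₂)/2 = 32013.5 km.
The half-period of the transfer ellipse is t = π√(a_t³/μ) = 1.45243×10^5 s.
The target's mean motion on its circular orbit is ω₂ = √(μ/r₂³) = 9.01863×10^-6 rad/s.
Angle swept by the target during transfer: ω₂·t = 1.30989 rad = 75.051°.
Arrival is 180° from departure on the ellipse, so φ = 180° − 75.051° = 104.9°.

φ = 104.9°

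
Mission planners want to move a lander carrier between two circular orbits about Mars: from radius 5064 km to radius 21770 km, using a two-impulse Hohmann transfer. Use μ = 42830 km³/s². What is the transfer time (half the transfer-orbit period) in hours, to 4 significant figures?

t = 6.553 hours

Transfer-ellipse semi-major axis a_t = (r₁ + r₂)/2 = (5064 + 21770)/2 = 13417 km.
Half the transfer-orbit period gives t = π√(a_t³/μ) = 23590 s.
Converting: 23590 s ÷ 3600 s/hour = 6.553 hours.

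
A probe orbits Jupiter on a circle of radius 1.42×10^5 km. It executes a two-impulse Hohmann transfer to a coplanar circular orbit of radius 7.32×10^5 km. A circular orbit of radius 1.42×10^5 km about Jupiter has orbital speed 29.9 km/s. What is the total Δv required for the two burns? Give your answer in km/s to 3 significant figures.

Δv = 14.5 km/s

From the circular-orbit relation v² = μ/r at r = 1.42×10^5 km: μ = v²r = (29.9)² × 1.42×10^5 = 1.26949×10^8 km³/s².
Transfer-ellipse semi-major axis a_t = (r₁ + r₂)/2 = (1.420×10^5 + 7.320×10^5)/2 = 4.370×10^5 km.
At r₁ the circular-orbit speed is v₁ = √(μ/r₁) = 29.900 km/s.
Transfer-orbit speed at r₁ (vis-viva equation): v_p = √[μ(2/r₁ − 1/a_t)] = 38.698 km/s.
First burn Δv₁ = |v_p − v₁| = 8.798 km/s.
Circular speed at r₂: v₂ = √(μ/r₂) = 13.169 km/s.
Transfer-orbit speed at r₂: v_a = √[μ(2/r₂ − 1/a_t)] = 7.5069 km/s.
Second burn Δv₂ = |v₂ − v_a| = 5.662 km/s.
Total Δv = Δv₁ + Δv₂ = 14.46 km/s.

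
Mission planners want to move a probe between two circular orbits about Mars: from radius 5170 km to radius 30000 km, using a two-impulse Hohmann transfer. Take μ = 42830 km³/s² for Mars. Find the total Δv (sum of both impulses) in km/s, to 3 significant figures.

Δv = 1.43 km/s

The Hohmann ellipse has a_t = (r₁ + r₂)/2 = 17585 km.
At r₁ the circular-orbit speed is v₁ = √(μ/r₁) = 2.8783 km/s.
Transfer-orbit speed at r₁ (v² = μ(2/r − 1/a)): v_p = √[μ(2/r₁ − 1/a_t)] = 3.7594 km/s.
First burn Δv₁ = |v_p − v₁| = 0.8811 km/s.
Circular speed at r₂: v₂ = √(μ/r₂) = 1.1949 km/s.
Transfer-orbit speed at r₂: v_a = √[μ(2/r₂ − 1/a_t)] = 0.64787 km/s.
Second burn Δv₂ = |v₂ − v_a| = 0.5470 km/s.
Total Δv = Δv₁ + Δv₂ = 1.428 km/s.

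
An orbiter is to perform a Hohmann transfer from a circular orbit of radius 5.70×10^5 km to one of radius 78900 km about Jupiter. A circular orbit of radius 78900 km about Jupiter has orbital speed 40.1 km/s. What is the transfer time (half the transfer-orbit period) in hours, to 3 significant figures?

From the circular-orbit relation v² = μ/r at r = 78900 km: μ = v²r = (40.1)² × 78900 = 1.26872×10^8 km³/s².
Semi-major axis of the transfer orbit: a_t = (5.700×10^5 + 78900)/2 = 3.2445×10^5 km.
Transfer time t = π√(a_t³/μ) = π√((3.2445×10^5)³ / 1.26872×10^8) = 51550 s.
Converting: 51550 s ÷ 3600 s/hour = 14.3 hours.

t = 14.3 hours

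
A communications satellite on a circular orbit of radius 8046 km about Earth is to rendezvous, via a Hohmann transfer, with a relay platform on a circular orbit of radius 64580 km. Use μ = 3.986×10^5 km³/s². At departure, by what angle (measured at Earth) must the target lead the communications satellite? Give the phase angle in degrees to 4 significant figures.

φ = 104.1°

Semi-major axis of the transfer orbit: a_t = (8046 + 64580)/2 = 36313 km.
Transfer time t = π√(a_t³/μ) = 34433.0 s.
The target's mean motion on its circular orbit is ω₂ = √(μ/r₂³) = 3.84699×10^-5 rad/s.
Angle swept by the target during transfer: ω₂·t = 1.32463 rad = 75.90°.
Arrival is 180° from departure on the ellipse, so φ = 180° − 75.90° = 104.1°.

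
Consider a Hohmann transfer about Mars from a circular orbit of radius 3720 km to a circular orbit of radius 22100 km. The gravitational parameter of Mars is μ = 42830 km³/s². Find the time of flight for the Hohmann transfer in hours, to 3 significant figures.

t = 6.19 hours

The Hohmann ellipse has a_t = (r₁ + r₂)/2 = 12910 km.
Half the transfer-orbit period gives t = π√(a_t³/μ) = 22270 s.
Converting: 22270 s ÷ 3600 s/hour = 6.19 hours.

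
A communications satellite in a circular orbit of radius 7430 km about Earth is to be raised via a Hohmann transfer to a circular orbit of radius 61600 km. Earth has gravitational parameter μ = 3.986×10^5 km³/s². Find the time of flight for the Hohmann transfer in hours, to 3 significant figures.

Transfer-ellipse semi-major axis a_t = (r₁ + r₂)/2 = (7430 + 61600)/2 = 34515 km.
Transfer time t = π√(a_t³/μ) = π√((34515)³ / 3.986×10^5) = 31910 s.
Converting: 31910 s ÷ 3600 s/hour = 8.86 hours.

t = 8.86 hours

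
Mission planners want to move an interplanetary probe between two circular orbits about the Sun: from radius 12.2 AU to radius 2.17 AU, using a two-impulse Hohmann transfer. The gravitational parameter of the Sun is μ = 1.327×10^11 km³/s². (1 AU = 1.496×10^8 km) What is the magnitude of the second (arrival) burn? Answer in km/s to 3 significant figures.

In km: r₁ = 12.2 × 1.496×10^8 = 1.82512×10^9 km; r₂ = 2.17 × 1.496×10^8 = 3.24632×10^8 km.
The Hohmann ellipse has a_t = (r₁ + r₂)/2 = 1.074876×10^9 km.
On the circular orbit at r = 3.24632×10^8 km, v_c = √(μ/r) = 20.218 km/s.
Vis-viva on the transfer ellipse at r = 3.24632×10^8 km gives v_t = √[μ(2/r − 1/a_t)] = 26.345 km/s.
Δv₂ = |v_t − v_c| = |26.345 − 20.218| = 6.127 km/s.

Δv₂ = 6.13 km/s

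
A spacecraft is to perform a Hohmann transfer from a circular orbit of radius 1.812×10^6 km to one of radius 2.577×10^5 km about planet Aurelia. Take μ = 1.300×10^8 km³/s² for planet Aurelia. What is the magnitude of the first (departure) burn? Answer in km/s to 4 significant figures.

Δv₁ = 4.243 km/s

Semi-major axis of the transfer orbit: a_t = (1.812×10^6 + 2.577×10^5)/2 = 1.03485×10^6 km.
Circular speed at r = 1.812×10^6 km: v_c = √(μ/r) = 8.470 km/s.
Transfer-orbit speed at the same r (vis-viva, a = a_t): v_t = √[μ(2/r − 1/a_t)] = 4.227 km/s.
Δv₁ = |v_t − v_c| = |4.227 − 8.470| = 4.243 km/s.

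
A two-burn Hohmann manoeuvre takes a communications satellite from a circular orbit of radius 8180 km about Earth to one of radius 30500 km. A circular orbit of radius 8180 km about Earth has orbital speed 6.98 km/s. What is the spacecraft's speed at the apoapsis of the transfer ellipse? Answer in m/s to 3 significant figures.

From the circular-orbit relation v² = μ/r at r = 8180 km: μ = v²r = (6.98)² × 8180 = 3.98533×10^5 km³/s².
The Hohmann ellipse has a_t = (r₁ + r₂)/2 = 19340 km.
The apoapsis of the transfer ellipse is at r = 30500 km.
Vis-viva: v = √[μ(2/r − 1/a_t)] = √[3.98533×10^5 × (2/30500 − 1/19340)] = 2.351 km/s.

v = 2350 m/s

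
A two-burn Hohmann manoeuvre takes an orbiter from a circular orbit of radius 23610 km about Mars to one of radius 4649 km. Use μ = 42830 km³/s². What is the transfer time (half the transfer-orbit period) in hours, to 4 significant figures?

The Hohmann ellipse has a_t = (r₁ + r₂)/2 = 14129.5 km.
Half the transfer-orbit period gives t = π√(a_t³/μ) = 25496 s.
Converting: 25496 s ÷ 3600 s/hour = 7.082 hours.

t = 7.082 hours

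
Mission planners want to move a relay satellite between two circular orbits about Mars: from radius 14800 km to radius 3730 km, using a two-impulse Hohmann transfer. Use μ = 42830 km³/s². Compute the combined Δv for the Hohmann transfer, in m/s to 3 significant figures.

Semi-major axis of the transfer orbit: a_t = (14800 + 3730)/2 = 9265 km.
Circular speed at r₁: v₁ = √(μ/r₁) = √(42830/14800) = 1.7012 km/s.
Transfer-orbit speed at r₁ (v² = μ(2/r − 1/a)): v_a = √[μ(2/r₁ − 1/a_t)] = 1.0794 km/s.
First burn Δv₁ = |v_a − v₁| = 0.6218 km/s.
Circular speed at r₂: v₂ = √(μ/r₂) = 3.3886 km/s.
Transfer-orbit speed at r₂: v_p = √[μ(2/r₂ − 1/a_t)] = 4.2828 km/s.
Second burn Δv₂ = |v₂ − v_p| = 0.8942 km/s.
Δv = Δv₁ + Δv₂ = 0.6218 + 0.8942 = 1.516 km/s.

Δv = 1520 m/s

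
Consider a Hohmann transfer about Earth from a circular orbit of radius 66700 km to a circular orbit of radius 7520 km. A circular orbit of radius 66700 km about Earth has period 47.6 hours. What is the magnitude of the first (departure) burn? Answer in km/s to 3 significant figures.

From Kepler's third law T² = 4π²r³/μ at r = 66700 km, T = 47.6 hours = 47.6 × 3600 s = 1.7136×10^5 s: μ = 4π²r³/T² = 3.98950×10^5 km³/s².
Semi-major axis of the transfer orbit: a_t = (66700 + 7520)/2 = 37110 km.
On the circular orbit at r = 66700 km, v_c = √(μ/r) = 2.446 km/s.
Transfer-orbit speed at the same r (vis-viva, a = a_t): v_t = √[μ(2/r − 1/a_t)] = 1.101 km/s.
Δv₁ = |v_t − v_c| = |1.101 − 2.446| = 1.345 km/s.

Δv₁ = 1.34 km/s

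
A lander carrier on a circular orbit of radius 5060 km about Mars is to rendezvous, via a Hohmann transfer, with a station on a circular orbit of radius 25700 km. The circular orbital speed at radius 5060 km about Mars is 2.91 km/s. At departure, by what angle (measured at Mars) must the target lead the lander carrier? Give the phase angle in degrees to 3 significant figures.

From the circular-orbit relation v² = μ/r at r = 5060 km: μ = v²r = (2.91)² × 5060 = 42848.6 km³/s².
Transfer-ellipse semi-major axis a_t = (r₁ + r₂)/2 = (5060 + 25700)/2 = 15380 km.
Transfer time t = π√(a_t³/μ) = 28950 s.
The target's mean motion on its circular orbit is ω₂ = √(μ/r₂³) = 5.024×10^-5 rad/s.
Angle swept by the target during transfer: ω₂·t = 1.4544 rad = 83.33°.
The lander carrier traverses 180° on the transfer ellipse, so the target must lead by 180° − 83.33° = 96.7°.

φ = 96.7°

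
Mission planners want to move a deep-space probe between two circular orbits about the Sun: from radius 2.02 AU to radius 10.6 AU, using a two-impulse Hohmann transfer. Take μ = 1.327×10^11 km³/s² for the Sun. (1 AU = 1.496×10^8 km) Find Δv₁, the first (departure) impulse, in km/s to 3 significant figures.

Δv₁ = 6.20 km/s

In km: r₁ = 2.02 × 1.496×10^8 = 3.02192×10^8 km; r₂ = 10.6 × 1.496×10^8 = 1.58576×10^9 km.
Semi-major axis of the transfer orbit: a_t = (3.02192×10^8 + 1.58576×10^9)/2 = 9.43976×10^8 km.
On the circular orbit at r = 3.02192×10^8 km, v_c = √(μ/r) = 20.955 km/s.
Transfer-orbit speed at the same r (vis-viva, a = a_t): v_t = √[μ(2/r − 1/a_t)] = 27.160 km/s.
Δv₁ = |v_t − v_c| = |27.160 − 20.955| = 6.205 km/s.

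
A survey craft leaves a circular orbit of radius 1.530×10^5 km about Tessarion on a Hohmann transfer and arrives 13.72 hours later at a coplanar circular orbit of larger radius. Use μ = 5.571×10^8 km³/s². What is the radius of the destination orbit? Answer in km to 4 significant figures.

r₂ = 8.798×10^5 km

Transfer time t = 13.72 hours = 49392 s, and t = π√(a_t³/μ).
So a_t = (μ t²/π²)^(1/3) = (5.571×10^8 × (49392)² / π²)^(1/3) = 5.1640×10^5 km.
Since a_t = (r₁ + r₂)/2, r₂ = 2a_t − r₁ = 2×5.1640×10^5 − 1.530×10^5 = 8.798×10^5 km.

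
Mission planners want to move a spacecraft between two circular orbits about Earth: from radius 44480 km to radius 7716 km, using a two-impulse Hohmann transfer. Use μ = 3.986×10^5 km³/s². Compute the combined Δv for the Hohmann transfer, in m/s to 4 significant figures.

Δv = 3562 m/s

The Hohmann ellipse has a_t = (r₁ + r₂)/2 = 26098 km.
Circular speed at r₁: v₁ = √(μ/r₁) = √(3.986×10^5/44480) = 2.994 km/s.
Transfer-orbit speed at r₁ (v² = μ(2/r − 1/a)): v_a = √[μ(2/r₁ − 1/a_t)] = 1.628 km/s.
First burn Δv₁ = |v_a − v₁| = 1.366 km/s.
Circular speed at r₂: v₂ = √(μ/r₂) = 7.187 km/s.
Transfer-orbit speed at r₂: v_p = √[μ(2/r₂ − 1/a_t)] = 9.383 km/s.
Second burn Δv₂ = |v₂ − v_p| = 2.196 km/s.
Total Δv = Δv₁ + Δv₂ = 3.562 km/s.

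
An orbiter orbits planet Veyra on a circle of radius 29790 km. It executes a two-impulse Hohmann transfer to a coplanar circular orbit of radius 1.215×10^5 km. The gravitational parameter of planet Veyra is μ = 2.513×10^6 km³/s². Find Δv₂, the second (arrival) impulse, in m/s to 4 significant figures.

Transfer-ellipse semi-major axis a_t = (r₁ + r₂)/2 = (29790 + 1.215×10^5)/2 = 75645 km.
On the circular orbit at r = 1.215×10^5 km, v_c = √(μ/r) = 4.548 km/s.
Vis-viva on the transfer ellipse at r = 1.215×10^5 km gives v_t = √[μ(2/r − 1/a_t)] = 2.854 km/s.
Δv₂ = |v_t − v_c| = |2.854 − 4.548| = 1.694 km/s.

Δv₂ = 1694 m/s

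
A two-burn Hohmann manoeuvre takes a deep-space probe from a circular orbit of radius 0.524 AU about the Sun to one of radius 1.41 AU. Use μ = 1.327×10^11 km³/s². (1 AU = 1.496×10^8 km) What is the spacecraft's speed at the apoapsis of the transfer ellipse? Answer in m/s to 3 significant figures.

v = 18500 m/s

In km: r₁ = 0.524 × 1.496×10^8 = 7.83904×10^7 km; r₂ = 1.41 × 1.496×10^8 = 2.10936×10^8 km.
Semi-major axis of the transfer orbit: a_t = (7.83904×10^7 + 2.10936×10^8)/2 = 1.446632×10^8 km.
At apoapsis, r = 2.10936×10^8 km.
Vis-viva: v = √[μ(2/r − 1/a_t)] = √[1.327×10^11 × (2/2.10936×10^8 − 1/1.446632×10^8)] = 18.46 km/s.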